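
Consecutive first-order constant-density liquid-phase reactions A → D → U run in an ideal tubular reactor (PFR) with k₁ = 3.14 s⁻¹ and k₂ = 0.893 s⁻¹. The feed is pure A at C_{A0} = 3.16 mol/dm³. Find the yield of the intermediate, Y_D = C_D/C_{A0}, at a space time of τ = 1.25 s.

Solving the coupled first-order balances gives C_D(τ) = [k₁/(k₂−k₁)]·C_{A0}·(e^(−k₁τ) − e^(−k₂τ)).
e^(−k₁τ) = e^(−3.14×1.25) = e^(−3.925) = 0.01974; e^(−k₂τ) = e^(−1.116) = 0.3275.
C_D = 3.14×3.16/(0.893−3.14) × (0.01974−0.3275) = (-4.416)×(-0.3078) = 1.359 mol/dm³.
Y_D = C_D/C_{A0} = 1.359/3.16 = 0.430.

0.430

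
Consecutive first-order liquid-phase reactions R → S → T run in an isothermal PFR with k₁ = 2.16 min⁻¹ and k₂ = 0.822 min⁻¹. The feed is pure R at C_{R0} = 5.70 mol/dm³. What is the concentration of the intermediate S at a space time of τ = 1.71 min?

Solving the coupled first-order balances gives C_S(τ) = [k₁/(k₂−k₁)]·C_{R0}·(e^(−k₁τ) − e^(−k₂τ)).
e^(−k₁τ) = e^(−2.16×1.71) = e^(−3.694) = 0.02488; e^(−k₂τ) = e^(−1.406) = 0.2452.
C_S = 2.16×5.70/(0.822−2.16) × (0.02488−0.2452) = (-9.202)×(-0.2203) = 2.027 mol/dm³.

2.03 mol/dm³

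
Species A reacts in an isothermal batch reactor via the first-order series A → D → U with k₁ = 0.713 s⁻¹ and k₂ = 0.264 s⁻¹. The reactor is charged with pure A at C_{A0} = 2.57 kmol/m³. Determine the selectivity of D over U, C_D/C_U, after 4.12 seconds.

For first-order series with pure A initially, C_D(t) = k₁C_{A0}/(k₂−k₁)·(e^(−k₁t) − e^(−k₂t)).
e^(−k₁t) = e^(−0.713×4.12) = e^(−2.938) = 0.05299; e^(−k₂t) = e^(−1.088) = 0.3370.
C_D = 0.713×2.57/(0.264−0.713) × (0.05299−0.3370) = (-4.081)×(-0.2840) = 1.159 kmol/m³.
C_A = C_{A0}e^(−k₁t) = 0.1362 kmol/m³, so C_U = C_{A0}−C_A−C_D = 1.275 kmol/m³; C_D/C_U = 0.909.

0.909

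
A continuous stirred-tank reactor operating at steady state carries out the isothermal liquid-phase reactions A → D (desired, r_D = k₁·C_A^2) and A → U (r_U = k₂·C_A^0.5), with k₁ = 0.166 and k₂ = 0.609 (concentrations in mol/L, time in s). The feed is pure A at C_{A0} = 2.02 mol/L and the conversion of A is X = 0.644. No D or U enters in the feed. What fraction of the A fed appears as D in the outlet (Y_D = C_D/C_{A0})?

Exit C_A = C_{A0}(1−X) = 2.02×0.356 = 0.7191 mol/L.
In a CSTR the entire volume is at exit conditions, so r_D = 0.166×0.7191^2 = 0.08584 and r_U = 0.609×0.7191^0.5 = 0.5164.
Fraction of consumed A going to D: r_D/(r_D+r_U) = 0.1425.
C_D = 0.1425·C_{A0}·X = 0.1425×2.02×0.644 = 0.185 mol/L; Y_D = C_D/C_{A0} = 0.0918.

0.0918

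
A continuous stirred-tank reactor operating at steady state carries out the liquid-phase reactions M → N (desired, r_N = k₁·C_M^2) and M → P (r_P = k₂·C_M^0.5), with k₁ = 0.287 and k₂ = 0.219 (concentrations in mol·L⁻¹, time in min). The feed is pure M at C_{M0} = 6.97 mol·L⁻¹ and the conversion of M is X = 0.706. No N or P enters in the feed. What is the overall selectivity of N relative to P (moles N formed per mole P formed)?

3.84

Exit C_M = C_{M0}(1−X) = 6.97×0.294 = 2.049 mol·L⁻¹.
Rates in a CSTR are evaluated at the outlet concentration: r_N = 0.287×2.049^2 = 1.205, r_P = 0.219×2.049^0.5 = 0.3135.
Overall selectivity = C_N/C_P = r_Nτ/(r_Pτ) = r_N/r_P = 3.84.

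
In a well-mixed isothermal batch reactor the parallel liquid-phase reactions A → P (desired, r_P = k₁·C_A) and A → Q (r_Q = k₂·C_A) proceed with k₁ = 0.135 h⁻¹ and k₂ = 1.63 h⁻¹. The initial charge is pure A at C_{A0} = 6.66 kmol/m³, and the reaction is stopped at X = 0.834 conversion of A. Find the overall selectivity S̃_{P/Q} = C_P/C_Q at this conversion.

0.0828

C_A = C_{A0}(1−X) = 1.106 kmol/m³.
Both paths are first order in A, so the instantaneous fraction to P is constant: dC_P/d(−C_A) = k₁/(k₁+k₂) = 0.07649.
C_P = 0.07649·(C_{A0}−C_A) = 0.07649×5.554 = 0.425 kmol/m³.
C_Q = (C_{A0}−C_A)−C_P = 5.130 kmol/m³; S̃_{P/Q} = 0.4248/5.130 = 0.0828.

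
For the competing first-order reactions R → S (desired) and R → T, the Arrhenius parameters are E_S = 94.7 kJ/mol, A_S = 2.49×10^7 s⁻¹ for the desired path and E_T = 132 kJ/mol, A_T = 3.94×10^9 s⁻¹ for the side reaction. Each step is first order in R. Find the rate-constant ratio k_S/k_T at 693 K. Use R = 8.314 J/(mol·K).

4.10

With equal orders, S_{S/T} = k_S/k_T = (A_S/A_T)·exp[(E_T−E_S)/(RT)].
(E_T−E_S)/(RT) = (132−94.7)×10³/(8.314×693) = 37300/5762 = 6.474.
k_S/k_T = (2.49×10^7/3.94×10^9)·exp(6.474) = 0.006320 × 648.0 = 4.10.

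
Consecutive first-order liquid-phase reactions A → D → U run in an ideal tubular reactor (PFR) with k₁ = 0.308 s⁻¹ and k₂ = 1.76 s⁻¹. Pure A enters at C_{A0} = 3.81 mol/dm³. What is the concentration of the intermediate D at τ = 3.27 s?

0.293 mol/dm³

The intermediate concentration in a first-order A→B→C sequence is C_D = k₁C_{A0}(e^(−k₁τ) − e^(−k₂τ))/(k₂−k₁).
e^(−k₁τ) = e^(−0.308×3.27) = e^(−1.007) = 0.3653; e^(−k₂τ) = e^(−5.755) = 0.003166.
C_D = 0.308×3.81/(1.76−0.308) × (0.3653−0.003166) = 0.8082×0.3621 = 0.2926 mol/dm³.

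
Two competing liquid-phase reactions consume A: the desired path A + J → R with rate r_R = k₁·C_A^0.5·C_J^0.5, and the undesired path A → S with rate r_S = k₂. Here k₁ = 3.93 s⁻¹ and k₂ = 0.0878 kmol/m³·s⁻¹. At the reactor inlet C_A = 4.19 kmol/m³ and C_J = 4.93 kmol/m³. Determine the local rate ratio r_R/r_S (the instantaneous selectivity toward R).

S_{R/S} = r_R/r_S = (k₁·C_A^0.5·C_J^0.5)/(k₂) = (k₁/k₂)·C_A^0.5·C_J^0.5.
= (3.93×4.190^0.5×4.930^0.5) / (0.0878) = 17.86/0.08780 = 203.
Since the desired path is higher order in A, keeping C_A high (PFR or concentrated feed) favours R.

203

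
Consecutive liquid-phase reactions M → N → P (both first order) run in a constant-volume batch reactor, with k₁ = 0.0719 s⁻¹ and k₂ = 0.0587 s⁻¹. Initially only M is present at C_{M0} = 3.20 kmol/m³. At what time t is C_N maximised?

Setting dC_N/dt = 0 gives t_opt = ln(k₂/k₁)/(k₂−k₁).
= ln(0.0587/0.0719)/(0.0587−0.0719) = ln(0.8164)/-0.01320 = -0.2028/-0.01320 = 15.4 s.

15.4 s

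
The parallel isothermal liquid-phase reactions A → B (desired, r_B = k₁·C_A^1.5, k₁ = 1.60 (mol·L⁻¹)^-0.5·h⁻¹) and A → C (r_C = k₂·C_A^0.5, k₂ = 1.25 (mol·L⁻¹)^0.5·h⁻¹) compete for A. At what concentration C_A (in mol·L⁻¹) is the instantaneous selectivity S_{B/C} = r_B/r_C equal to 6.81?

S_{B/C} = (k₁/k₂)·C_A ⇒ C_A = S·k₂/k₁.
= 6.81×1.25/1.60 = 5.32 mol·L⁻¹.

5.32 mol·L⁻¹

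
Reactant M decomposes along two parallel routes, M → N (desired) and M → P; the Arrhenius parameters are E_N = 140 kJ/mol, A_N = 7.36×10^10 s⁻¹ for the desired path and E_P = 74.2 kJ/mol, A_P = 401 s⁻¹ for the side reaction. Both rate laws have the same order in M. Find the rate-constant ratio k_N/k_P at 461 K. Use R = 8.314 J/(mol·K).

6.42

With equal orders, S_{N/P} = k_N/k_P = (A_N/A_P)·exp[(E_P−E_N)/(RT)].
(E_P−E_N)/(RT) = (74.2−140)×10³/(8.314×461) = -65800/3833 = -17.17.
k_N/k_P = (7.36×10^10/401)·exp(-17.17) = 1.835×10^8 × 3.500×10^-8 = 6.42.
Since E_N > E_P, raising the temperature improves selectivity toward N.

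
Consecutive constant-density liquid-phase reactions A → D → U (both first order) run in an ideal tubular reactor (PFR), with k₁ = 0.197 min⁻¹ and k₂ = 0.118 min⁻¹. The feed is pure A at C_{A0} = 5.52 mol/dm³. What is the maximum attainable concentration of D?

2.57 mol/dm³

Evaluating C_D at τ_opt = ln(k₂/k₁)/(k₂−k₁) gives C_{D,max}/C_{A0} = (k₁/k₂)^[k₂/(k₂−k₁)].
= (0.197/0.118)^(0.118/(0.118−0.197)) = (1.669)^(-1.494) = 0.4651.
C_{D,max} = 0.4651×5.52 = 2.57 mol/dm³.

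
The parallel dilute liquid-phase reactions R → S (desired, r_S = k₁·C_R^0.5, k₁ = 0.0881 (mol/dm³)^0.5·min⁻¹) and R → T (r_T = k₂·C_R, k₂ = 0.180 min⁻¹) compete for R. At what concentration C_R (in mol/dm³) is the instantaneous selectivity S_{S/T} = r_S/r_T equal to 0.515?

S_{S/T} = (k₁/k₂)·C_R^-0.5 ⇒ C_R = (S·k₂/k₁)^(-2).
= (0.515×0.180/0.0881)^(-2) = (1.052)^(-2) = 0.903 mol/dm³.

0.903 mol/dm³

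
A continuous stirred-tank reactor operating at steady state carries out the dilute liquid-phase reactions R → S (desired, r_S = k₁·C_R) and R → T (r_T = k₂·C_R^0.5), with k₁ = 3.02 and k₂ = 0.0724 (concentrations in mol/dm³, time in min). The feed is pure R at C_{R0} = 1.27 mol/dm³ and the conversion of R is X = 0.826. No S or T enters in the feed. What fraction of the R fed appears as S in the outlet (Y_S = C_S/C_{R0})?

0.786

Exit C_R = C_{R0}(1−X) = 1.27×0.174 = 0.2210 mol/dm³.
In a CSTR the entire volume is at exit conditions, so r_S = 3.02×0.2210 = 0.6674 and r_T = 0.0724×0.2210^0.5 = 0.03403.
Fraction of consumed R going to S: r_S/(r_S+r_T) = 0.9515.
C_S = 0.9515·C_{R0}·X = 0.9515×1.27×0.826 = 0.998 mol/dm³; Y_S = C_S/C_{R0} = 0.786.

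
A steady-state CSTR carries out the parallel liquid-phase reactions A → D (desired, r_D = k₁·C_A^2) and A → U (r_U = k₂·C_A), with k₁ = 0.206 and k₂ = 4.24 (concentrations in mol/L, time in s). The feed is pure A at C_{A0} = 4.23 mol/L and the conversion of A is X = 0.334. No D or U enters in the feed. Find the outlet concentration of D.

0.170 mol/L

Exit C_A = C_{A0}(1−X) = 4.23×0.666 = 2.817 mol/L.
A CSTR operates uniformly at the exit composition, giving r_D = 1.635 and r_U = 11.94 (each k·C_A^n at C_A = 2.817).
Fraction of consumed A going to D: r_D/(r_D+r_U) = 0.1204.
C_D = 0.1204·C_{A0}·X = 0.1204×4.23×0.334 = 0.170 mol/L.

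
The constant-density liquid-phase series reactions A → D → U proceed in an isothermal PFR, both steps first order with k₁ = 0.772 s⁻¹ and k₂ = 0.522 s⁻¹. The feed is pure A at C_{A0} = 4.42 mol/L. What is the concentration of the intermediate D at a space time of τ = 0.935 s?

The intermediate concentration in a first-order A→B→C sequence is C_D = k₁C_{A0}(e^(−k₁τ) − e^(−k₂τ))/(k₂−k₁).
e^(−k₁τ) = e^(−0.772×0.935) = e^(−0.7218) = 0.4859; e^(−k₂τ) = e^(−0.4881) = 0.6138.
C_D = 0.772×4.42/(0.522−0.772) × (0.4859−0.6138) = (-13.65)×(-0.1279) = 1.746 mol/L.

1.75 mol/L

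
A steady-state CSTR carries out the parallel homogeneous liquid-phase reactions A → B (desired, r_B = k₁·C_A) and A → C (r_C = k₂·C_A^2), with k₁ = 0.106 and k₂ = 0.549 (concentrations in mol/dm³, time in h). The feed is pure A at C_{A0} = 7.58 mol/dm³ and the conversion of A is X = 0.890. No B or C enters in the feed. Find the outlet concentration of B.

1.27 mol/dm³

Exit C_A = C_{A0}(1−X) = 7.58×0.110 = 0.8338 mol/dm³.
A CSTR operates uniformly at the exit composition, giving r_B = 0.08838 and r_C = 0.3817 (each k·C_A^n at C_A = 0.8338).
Fraction of consumed A going to B: r_B/(r_B+r_C) = 0.1880.
C_B = 0.1880·C_{A0}·X = 0.1880×7.58×0.890 = 1.27 mol/dm³.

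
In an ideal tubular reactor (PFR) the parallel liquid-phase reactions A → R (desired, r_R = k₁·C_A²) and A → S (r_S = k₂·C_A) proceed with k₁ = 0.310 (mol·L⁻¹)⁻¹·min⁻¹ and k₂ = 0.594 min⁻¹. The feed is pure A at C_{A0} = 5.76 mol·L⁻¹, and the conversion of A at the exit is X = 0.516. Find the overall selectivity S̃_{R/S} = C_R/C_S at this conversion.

2.17

C_A = C_{A0}(1−X) = 2.788 mol·L⁻¹.
Along a PFR/batch, dC_S/dC_A = −r_S/(r_R+r_S) = −k₂/(k₂+k₁·C_A).
Integrating from C_{A0} to C_A: C_S = (0.594/0.310)·ln[(0.594+0.310·5.76)/(0.594+0.310·2.79)] = 1.916·ln(2.380/1.458) = 0.9383 mol·L⁻¹.
Then C_R = (C_{A0}−C_A) − C_S = 2.972 − 0.9383 = 2.034 mol·L⁻¹.
S̃_{R/S} = C_R/C_S = 2.034/0.9383 = 2.17.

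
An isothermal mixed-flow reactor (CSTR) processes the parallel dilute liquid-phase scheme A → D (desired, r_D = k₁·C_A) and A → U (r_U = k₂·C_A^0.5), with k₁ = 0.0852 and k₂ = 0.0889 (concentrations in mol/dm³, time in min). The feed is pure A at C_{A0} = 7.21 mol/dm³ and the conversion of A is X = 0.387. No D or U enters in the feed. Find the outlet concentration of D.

Exit C_A = C_{A0}(1−X) = 7.21×0.613 = 4.420 mol/dm³.
In a CSTR the entire volume is at exit conditions, so r_D = 0.0852×4.420 = 0.3766 and r_U = 0.0889×4.420^0.5 = 0.1869.
Fraction of consumed A going to D: r_D/(r_D+r_U) = 0.6683.
C_D = 0.6683·C_{A0}·X = 0.6683×7.21×0.387 = 1.86 mol/dm³.

1.86 mol/dm³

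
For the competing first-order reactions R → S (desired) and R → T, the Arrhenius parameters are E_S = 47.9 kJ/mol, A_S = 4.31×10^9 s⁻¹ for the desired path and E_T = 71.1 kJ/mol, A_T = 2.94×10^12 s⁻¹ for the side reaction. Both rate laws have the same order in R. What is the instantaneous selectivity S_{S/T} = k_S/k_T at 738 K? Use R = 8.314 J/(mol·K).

k_S/k_T = (A_S/A_T)·exp[−(E_S−E_T)/(RT)] = (A_S/A_T)·exp[(E_T−E_S)/(RT)].
(E_T−E_S)/(RT) = (71.1−47.9)×10³/(8.314×738) = 23200/6136 = 3.781.
k_S/k_T = (4.31×10^9/2.94×10^12)·exp(3.781) = 0.001466 × 43.87 = 0.0643.
Since E_S < E_T, lowering the temperature improves selectivity toward S.

0.0643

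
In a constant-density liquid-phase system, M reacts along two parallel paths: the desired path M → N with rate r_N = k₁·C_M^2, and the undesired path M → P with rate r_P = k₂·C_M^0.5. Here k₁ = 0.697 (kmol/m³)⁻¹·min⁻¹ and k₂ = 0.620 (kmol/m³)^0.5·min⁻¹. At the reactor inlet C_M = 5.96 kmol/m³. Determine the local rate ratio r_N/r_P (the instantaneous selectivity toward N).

16.4

S_{N/P} = r_N/r_P = (k₁·C_M^2)/(k₂·C_M^0.5) = (k₁/k₂)·C_M^1.5.
= (0.697×5.960^2) / (0.620×5.960^0.5) = 24.76/1.514 = 16.4.
Since the desired path is higher order in M, keeping C_M high (PFR or concentrated feed) favours N.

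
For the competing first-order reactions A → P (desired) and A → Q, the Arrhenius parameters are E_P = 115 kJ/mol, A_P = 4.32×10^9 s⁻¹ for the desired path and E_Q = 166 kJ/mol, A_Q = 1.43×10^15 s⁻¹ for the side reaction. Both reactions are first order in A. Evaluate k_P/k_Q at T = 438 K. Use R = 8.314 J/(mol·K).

k_P/k_Q = (A_P/A_Q)·exp[−(E_P−E_Q)/(RT)] = (A_P/A_Q)·exp[(E_Q−E_P)/(RT)].
(E_Q−E_P)/(RT) = (166−115)×10³/(8.314×438) = 51000/3642 = 14.01.
k_P/k_Q = (4.32×10^9/1.43×10^15)·exp(14.01) = 3.021×10^-6 × 1.209×10^6 = 3.65.

3.65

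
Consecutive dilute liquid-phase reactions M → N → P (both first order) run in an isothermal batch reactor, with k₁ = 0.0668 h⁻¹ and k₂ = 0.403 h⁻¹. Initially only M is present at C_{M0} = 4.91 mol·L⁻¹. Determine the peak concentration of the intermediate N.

Evaluating C_N at t_opt = ln(k₂/k₁)/(k₂−k₁) gives C_{N,max}/C_{M0} = (k₁/k₂)^[k₂/(k₂−k₁)].
= (0.0668/0.403)^(0.403/(0.403−0.0668)) = (0.1658)^(1.199) = 0.1160.
C_{N,max} = 0.1160×4.91 = 0.569 mol·L⁻¹.

0.569 mol·L⁻¹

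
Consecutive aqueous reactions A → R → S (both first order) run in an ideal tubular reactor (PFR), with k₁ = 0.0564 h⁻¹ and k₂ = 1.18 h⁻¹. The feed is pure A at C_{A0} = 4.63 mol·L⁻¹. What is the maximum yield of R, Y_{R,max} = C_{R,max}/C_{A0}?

0.0410

For a first-order series the maximum intermediate yield is C_{R,max}/C_{A0} = (k₁/k₂)^[k₂/(k₂−k₁)].
= (0.0564/1.18)^(1.18/(1.18−0.0564)) = (0.04780)^(1.050) = 0.04103.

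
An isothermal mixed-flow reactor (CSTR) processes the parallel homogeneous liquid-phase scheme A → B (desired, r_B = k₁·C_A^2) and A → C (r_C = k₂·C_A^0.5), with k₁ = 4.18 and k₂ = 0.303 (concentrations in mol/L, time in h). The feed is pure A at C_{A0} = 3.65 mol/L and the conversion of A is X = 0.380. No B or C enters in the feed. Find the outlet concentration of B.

Exit C_A = C_{A0}(1−X) = 3.65×0.620 = 2.263 mol/L.
Rates in a CSTR are evaluated at the outlet concentration: r_B = 4.18×2.263^2 = 21.41, r_C = 0.303×2.263^0.5 = 0.4558.
Fraction of consumed A going to B: r_B/(r_B+r_C) = 0.9792.
C_B = 0.9792·C_{A0}·X = 0.9792×3.65×0.380 = 1.36 mol/L.

1.36 mol/L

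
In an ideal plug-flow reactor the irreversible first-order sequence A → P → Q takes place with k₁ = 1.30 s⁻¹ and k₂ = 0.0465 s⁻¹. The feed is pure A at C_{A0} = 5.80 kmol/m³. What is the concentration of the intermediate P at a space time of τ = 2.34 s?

Solving the coupled first-order balances gives C_P(τ) = [k₁/(k₂−k₁)]·C_{A0}·(e^(−k₁τ) − e^(−k₂τ)).
e^(−k₁τ) = e^(−1.30×2.34) = e^(−3.042) = 0.04774; e^(−k₂τ) = e^(−0.1088) = 0.8969.
C_P = 1.30×5.80/(0.0465−1.30) × (0.04774−0.8969) = (-6.015)×(-0.8492) = 5.108 kmol/m³.

5.11 kmol/m³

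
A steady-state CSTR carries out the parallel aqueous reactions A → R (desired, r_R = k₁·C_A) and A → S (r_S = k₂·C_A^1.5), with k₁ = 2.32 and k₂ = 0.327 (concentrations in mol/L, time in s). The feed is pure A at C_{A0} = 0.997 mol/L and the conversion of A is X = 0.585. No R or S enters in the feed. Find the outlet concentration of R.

0.535 mol/L

Exit C_A = C_{A0}(1−X) = 0.997×0.415 = 0.4138 mol/L.
In a CSTR the entire volume is at exit conditions, so r_R = 2.32×0.4138 = 0.9599 and r_S = 0.327×0.4138^1.5 = 0.08703.
Fraction of consumed A going to R: r_R/(r_R+r_S) = 0.9169.
C_R = 0.9169·C_{A0}·X = 0.9169×0.997×0.585 = 0.535 mol/L.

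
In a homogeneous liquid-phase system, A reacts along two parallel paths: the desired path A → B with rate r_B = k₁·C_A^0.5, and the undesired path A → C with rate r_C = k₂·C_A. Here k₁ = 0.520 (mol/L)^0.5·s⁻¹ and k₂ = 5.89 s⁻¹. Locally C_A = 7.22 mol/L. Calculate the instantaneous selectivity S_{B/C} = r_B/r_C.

0.0329

S_{B/C} = r_B/r_C = (k₁·C_A^0.5)/(k₂·C_A) = (k₁/k₂)·C_A^-0.5.
= (0.520×7.220^0.5) / (5.89×7.220) = 1.397/42.53 = 0.0329.
The undesired path is higher order in A, so low C_A (CSTR or dilute feed) favours B.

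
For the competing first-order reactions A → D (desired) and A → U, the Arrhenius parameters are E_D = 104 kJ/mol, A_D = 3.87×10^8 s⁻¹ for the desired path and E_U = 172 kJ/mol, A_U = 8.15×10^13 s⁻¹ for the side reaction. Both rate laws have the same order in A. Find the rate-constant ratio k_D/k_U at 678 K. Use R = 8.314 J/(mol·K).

Since both paths have the same order in A, the concentration cancels and S_{D/U} = k_D/k_U = (A_D/A_U)·exp[(E_U−E_D)/(RT)].
(E_U−E_D)/(RT) = (172−104)×10³/(8.314×678) = 68000/5637 = 12.06.
k_D/k_U = (3.87×10^8/8.15×10^13)·exp(12.06) = 4.748×10^-6 × 1.734×10^5 = 0.823.

0.823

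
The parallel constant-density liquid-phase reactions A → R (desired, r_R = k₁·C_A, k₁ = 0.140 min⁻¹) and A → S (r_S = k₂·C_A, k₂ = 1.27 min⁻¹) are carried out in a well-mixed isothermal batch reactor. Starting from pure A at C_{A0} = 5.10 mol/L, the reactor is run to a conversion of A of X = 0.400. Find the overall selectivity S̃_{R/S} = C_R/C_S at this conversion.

C_A = C_{A0}(1−X) = 3.060 mol/L.
Both paths are first order in A, so the instantaneous fraction to R is constant: dC_R/d(−C_A) = k₁/(k₁+k₂) = 0.09929.
C_R = 0.09929·(C_{A0}−C_A) = 0.09929×2.040 = 0.203 mol/L.
C_S = (C_{A0}−C_A)−C_R = 1.837 mol/L; S̃_{R/S} = 0.2026/1.837 = 0.110.

0.110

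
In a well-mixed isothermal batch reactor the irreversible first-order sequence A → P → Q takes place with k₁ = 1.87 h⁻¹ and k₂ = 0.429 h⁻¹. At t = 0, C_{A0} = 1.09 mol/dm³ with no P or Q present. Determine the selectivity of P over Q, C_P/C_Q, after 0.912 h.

3.63

For first-order series with pure A initially, C_P(t) = k₁C_{A0}/(k₂−k₁)·(e^(−k₁t) − e^(−k₂t)).
e^(−k₁t) = e^(−1.87×0.912) = e^(−1.705) = 0.1817; e^(−k₂t) = e^(−0.3912) = 0.6762.
C_P = 1.87×1.09/(0.429−1.87) × (0.1817−0.6762) = (-1.415)×(-0.4945) = 0.6995 mol/dm³.
C_A = C_{A0}e^(−k₁t) = 0.1980 mol/dm³, so C_Q = C_{A0}−C_A−C_P = 0.1925 mol/dm³; C_P/C_Q = 3.63.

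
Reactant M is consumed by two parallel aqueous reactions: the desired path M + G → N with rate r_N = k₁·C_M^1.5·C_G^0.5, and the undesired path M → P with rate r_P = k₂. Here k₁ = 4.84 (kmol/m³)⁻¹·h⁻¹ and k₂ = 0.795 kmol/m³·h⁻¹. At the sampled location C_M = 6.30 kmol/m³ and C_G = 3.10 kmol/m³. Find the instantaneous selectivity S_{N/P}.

S_{N/P} = r_N/r_P = (k₁·C_M^1.5·C_G^0.5)/(k₂) = (k₁/k₂)·C_M^1.5·C_G^0.5.
= (4.84×6.300^1.5×3.100^0.5) / (0.795) = 134.8/0.7950 = 170.
Since the desired path is higher order in M, keeping C_M high (PFR or concentrated feed) favours N.

170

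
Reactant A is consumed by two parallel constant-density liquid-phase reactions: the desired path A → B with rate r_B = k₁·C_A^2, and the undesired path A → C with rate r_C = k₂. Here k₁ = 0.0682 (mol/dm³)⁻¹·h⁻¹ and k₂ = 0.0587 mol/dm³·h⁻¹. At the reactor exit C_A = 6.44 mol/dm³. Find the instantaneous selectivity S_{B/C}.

48.2

S_{B/C} = r_B/r_C = (k₁·C_A^2)/(k₂) = (k₁/k₂)·C_A^2.
= (0.0682×6.440^2) / (0.0587) = 2.828/0.05870 = 48.2.
Since the desired path is higher order in A, keeping C_A high (PFR or concentrated feed) favours B.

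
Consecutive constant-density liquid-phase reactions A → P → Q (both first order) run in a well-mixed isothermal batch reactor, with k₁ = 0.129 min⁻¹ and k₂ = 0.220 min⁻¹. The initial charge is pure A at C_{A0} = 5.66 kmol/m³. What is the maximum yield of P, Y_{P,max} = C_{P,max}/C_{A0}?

0.275

For a first-order series the maximum intermediate yield is C_{P,max}/C_{A0} = (k₁/k₂)^[k₂/(k₂−k₁)].
= (0.129/0.220)^(0.220/(0.220−0.129)) = (0.5864)^(2.418) = 0.2751.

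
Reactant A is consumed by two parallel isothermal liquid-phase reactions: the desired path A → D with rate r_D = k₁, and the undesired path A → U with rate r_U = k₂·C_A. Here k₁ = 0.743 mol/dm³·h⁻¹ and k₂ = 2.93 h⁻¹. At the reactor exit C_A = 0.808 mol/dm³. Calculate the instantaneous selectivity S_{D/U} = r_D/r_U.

S_{D/U} = r_D/r_U = (k₁)/(k₂·C_A) = (k₁/k₂)·C_A⁻¹.
= (0.743) / (2.93×0.8080) = 0.7430/2.367 = 0.314.

0.314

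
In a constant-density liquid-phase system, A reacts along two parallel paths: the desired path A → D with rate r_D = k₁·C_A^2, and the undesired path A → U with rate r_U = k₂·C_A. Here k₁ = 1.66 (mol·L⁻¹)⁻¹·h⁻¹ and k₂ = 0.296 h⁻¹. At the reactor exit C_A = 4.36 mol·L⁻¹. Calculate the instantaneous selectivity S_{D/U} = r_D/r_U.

S_{D/U} = r_D/r_U = (k₁·C_A^2)/(k₂·C_A) = (k₁/k₂)·C_A.
= (1.66×4.360^2) / (0.296×4.360) = 31.56/1.291 = 24.5.

24.5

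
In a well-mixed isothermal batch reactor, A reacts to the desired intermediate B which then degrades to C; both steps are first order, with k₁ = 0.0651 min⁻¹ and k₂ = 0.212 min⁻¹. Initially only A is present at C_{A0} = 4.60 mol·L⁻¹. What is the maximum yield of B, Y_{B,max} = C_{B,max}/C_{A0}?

0.182

Evaluating C_B at t_opt = ln(k₂/k₁)/(k₂−k₁) gives C_{B,max}/C_{A0} = (k₁/k₂)^[k₂/(k₂−k₁)].
= (0.0651/0.212)^(0.212/(0.212−0.0651)) = (0.3071)^(1.443) = 0.1820.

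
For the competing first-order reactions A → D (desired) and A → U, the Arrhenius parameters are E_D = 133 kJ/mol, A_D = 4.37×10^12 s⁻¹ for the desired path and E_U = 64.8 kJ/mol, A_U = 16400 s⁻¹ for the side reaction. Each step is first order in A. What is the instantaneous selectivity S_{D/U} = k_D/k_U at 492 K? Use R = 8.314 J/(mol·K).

Since both paths have the same order in A, the concentration cancels and S_{D/U} = k_D/k_U = (A_D/A_U)·exp[(E_U−E_D)/(RT)].
(E_U−E_D)/(RT) = (64.8−133)×10³/(8.314×492) = -68200/4090 = -16.67.
k_D/k_U = (4.37×10^12/16400)·exp(-16.67) = 2.665×10^8 × 5.742×10^-8 = 15.3.

15.3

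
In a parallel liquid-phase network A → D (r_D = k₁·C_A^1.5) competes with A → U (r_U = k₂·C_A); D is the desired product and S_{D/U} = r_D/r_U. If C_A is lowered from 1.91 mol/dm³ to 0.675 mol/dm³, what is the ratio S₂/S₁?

S_{D/U} = (k₁/k₂)·C_A^0.5, so S₂/S₁ = (C_{A,2}/C_{A,1})^0.5.
= (0.675/1.91)^0.5 = (0.3534)^0.5 = 0.594.

0.594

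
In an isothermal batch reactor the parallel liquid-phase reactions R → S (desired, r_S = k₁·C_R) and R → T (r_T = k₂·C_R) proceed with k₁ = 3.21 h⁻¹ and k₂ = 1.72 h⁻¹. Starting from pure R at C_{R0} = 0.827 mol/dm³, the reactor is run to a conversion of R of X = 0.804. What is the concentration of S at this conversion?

C_R = C_{R0}(1−X) = 0.1621 mol/dm³.
Both paths are first order in R, so the instantaneous fraction to S is constant: dC_S/d(−C_R) = k₁/(k₁+k₂) = 0.6511.
C_S = 0.6511·(C_{R0}−C_R) = 0.6511×0.6649 = 0.433 mol/dm³.

0.433 mol/dm³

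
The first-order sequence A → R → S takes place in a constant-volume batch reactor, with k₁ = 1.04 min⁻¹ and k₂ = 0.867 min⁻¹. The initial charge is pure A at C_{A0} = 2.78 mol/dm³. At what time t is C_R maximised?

1.05 min

For first-order series the maximum of C_R occurs at t_opt = ln(k₂/k₁)/(k₂−k₁).
= ln(0.867/1.04)/(0.867−1.04) = ln(0.8337)/-0.1730 = -0.1819/-0.1730 = 1.05 min.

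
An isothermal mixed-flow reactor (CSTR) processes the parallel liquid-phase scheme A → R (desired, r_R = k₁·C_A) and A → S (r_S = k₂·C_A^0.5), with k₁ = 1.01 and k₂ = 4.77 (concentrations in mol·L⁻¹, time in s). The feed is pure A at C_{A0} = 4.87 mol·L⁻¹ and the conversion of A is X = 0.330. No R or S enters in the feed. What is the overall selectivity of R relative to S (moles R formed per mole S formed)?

Exit C_A = C_{A0}(1−X) = 4.87×0.670 = 3.263 mol·L⁻¹.
A CSTR operates uniformly at the exit composition, giving r_R = 3.296 and r_S = 8.616 (each k·C_A^n at C_A = 3.263).
Overall selectivity = C_R/C_S = r_Rτ/(r_Sτ) = r_R/r_S = 0.382.

0.382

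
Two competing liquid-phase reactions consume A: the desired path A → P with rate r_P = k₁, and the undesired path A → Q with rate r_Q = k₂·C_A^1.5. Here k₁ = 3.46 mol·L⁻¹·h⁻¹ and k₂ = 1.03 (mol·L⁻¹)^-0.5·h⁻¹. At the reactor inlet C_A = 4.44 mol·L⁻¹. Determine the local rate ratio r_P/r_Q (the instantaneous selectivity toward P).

0.359

S_{P/Q} = r_P/r_Q = (k₁)/(k₂·C_A^1.5) = (k₁/k₂)·C_A^-1.5.
= (3.46) / (1.03×4.440^1.5) = 3.460/9.636 = 0.359.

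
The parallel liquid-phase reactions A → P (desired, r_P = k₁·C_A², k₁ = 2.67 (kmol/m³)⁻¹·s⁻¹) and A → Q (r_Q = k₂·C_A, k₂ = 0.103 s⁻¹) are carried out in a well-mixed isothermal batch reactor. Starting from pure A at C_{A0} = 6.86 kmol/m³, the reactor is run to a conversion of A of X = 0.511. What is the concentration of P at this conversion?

3.48 kmol/m³

C_A = C_{A0}(1−X) = 3.355 kmol/m³.
Along a PFR/batch, dC_Q/dC_A = −r_Q/(r_P+r_Q) = −k₂/(k₂+k₁·C_A).
Integrating from C_{A0} to C_A: C_Q = (0.103/2.67)·ln[(0.103+2.67·6.86)/(0.103+2.67·3.35)] = 0.03858·ln(18.42/9.060) = 0.02737 kmol/m³.
Then C_P = (C_{A0}−C_A) − C_Q = 3.505 − 0.02737 = 3.478 kmol/m³.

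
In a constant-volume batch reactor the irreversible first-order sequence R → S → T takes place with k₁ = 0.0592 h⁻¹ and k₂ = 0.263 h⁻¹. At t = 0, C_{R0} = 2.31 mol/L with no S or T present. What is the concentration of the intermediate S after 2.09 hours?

0.206 mol/L

For first-order series with pure R initially, C_S(t) = k₁C_{R0}/(k₂−k₁)·(e^(−k₁t) − e^(−k₂t)).
e^(−k₁t) = e^(−0.0592×2.09) = e^(−0.1237) = 0.8836; e^(−k₂t) = e^(−0.5497) = 0.5771.
C_S = 0.0592×2.31/(0.263−0.0592) × (0.8836−0.5771) = 0.6710×0.3065 = 0.2057 mol/L.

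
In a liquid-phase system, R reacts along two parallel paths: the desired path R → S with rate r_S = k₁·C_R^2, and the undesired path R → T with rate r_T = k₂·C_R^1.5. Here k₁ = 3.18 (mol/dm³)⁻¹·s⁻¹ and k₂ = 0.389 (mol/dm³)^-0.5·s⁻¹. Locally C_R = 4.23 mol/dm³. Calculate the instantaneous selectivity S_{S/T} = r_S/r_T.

16.8

S_{S/T} = r_S/r_T = (k₁·C_R^2)/(k₂·C_R^1.5) = (k₁/k₂)·C_R^0.5.
= (3.18×4.230^2) / (0.389×4.230^1.5) = 56.90/3.384 = 16.8.
Since the desired path is higher order in R, keeping C_R high (PFR or concentrated feed) favours S.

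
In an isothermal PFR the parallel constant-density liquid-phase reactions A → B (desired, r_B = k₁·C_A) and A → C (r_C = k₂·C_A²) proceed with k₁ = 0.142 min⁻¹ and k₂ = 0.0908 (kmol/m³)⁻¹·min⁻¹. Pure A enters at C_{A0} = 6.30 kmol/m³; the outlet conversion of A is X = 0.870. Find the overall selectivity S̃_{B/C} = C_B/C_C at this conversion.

0.517

C_A = C_{A0}(1−X) = 0.8190 kmol/m³.
Along a PFR/batch, dC_B/dC_A = −r_B/(r_B+r_C) = −k₁/(k₁+k₂·C_A).
Integrating from C_{A0} to C_A: C_B = (0.142/0.0908)·ln[(0.142+0.0908·6.30)/(0.142+0.0908·0.819)] = 1.564·ln(0.7140/0.2164) = 1.867 kmol/m³.
C_C = (C_{A0}−C_A)−C_B = 3.614 kmol/m³; S̃_{B/C} = 1.867/3.614 = 0.517.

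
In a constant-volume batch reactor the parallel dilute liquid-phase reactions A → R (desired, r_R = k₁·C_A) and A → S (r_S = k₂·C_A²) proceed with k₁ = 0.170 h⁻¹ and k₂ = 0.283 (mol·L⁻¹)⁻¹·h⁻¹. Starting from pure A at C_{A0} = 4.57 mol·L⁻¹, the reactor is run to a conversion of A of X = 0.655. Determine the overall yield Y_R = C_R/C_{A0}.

0.114

C_A = C_{A0}(1−X) = 1.577 mol·L⁻¹.
Along a PFR/batch, dC_R/dC_A = −r_R/(r_R+r_S) = −k₁/(k₁+k₂·C_A).
Integrating from C_{A0} to C_A: C_R = (0.170/0.283)·ln[(0.170+0.283·4.57)/(0.170+0.283·1.58)] = 0.6007·ln(1.463/0.6162) = 0.5195 mol·L⁻¹.
Y_R = C_R/C_{A0} = 0.5195/4.57 = 0.114.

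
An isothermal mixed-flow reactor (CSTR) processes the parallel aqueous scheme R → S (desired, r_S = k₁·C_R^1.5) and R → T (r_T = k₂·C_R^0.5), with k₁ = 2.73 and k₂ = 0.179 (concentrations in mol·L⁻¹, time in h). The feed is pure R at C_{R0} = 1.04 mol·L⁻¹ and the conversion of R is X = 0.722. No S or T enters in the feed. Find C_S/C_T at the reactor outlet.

4.41

Exit C_R = C_{R0}(1−X) = 1.04×0.278 = 0.2891 mol·L⁻¹.
In a CSTR the entire volume is at exit conditions, so r_S = 2.73×0.2891^1.5 = 0.4244 and r_T = 0.179×0.2891^0.5 = 0.09625.
Overall selectivity = C_S/C_T = r_Sτ/(r_Tτ) = r_S/r_T = 4.41.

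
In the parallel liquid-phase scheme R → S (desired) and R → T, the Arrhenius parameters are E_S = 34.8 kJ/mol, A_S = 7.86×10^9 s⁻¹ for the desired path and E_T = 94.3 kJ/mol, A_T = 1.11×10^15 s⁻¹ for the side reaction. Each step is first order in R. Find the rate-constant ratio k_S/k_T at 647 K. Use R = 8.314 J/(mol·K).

With equal orders, S_{S/T} = k_S/k_T = (A_S/A_T)·exp[(E_T−E_S)/(RT)].
(E_T−E_S)/(RT) = (94.3−34.8)×10³/(8.314×647) = 59500/5379 = 11.06.
k_S/k_T = (7.86×10^9/1.11×10^15)·exp(11.06) = 7.081×10^-6 × 63654 = 0.451.

0.451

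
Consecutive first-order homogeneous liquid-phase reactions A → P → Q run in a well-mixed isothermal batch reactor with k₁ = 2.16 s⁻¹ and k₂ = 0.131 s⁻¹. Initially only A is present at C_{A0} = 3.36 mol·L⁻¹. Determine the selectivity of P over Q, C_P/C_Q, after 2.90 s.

Solving the coupled first-order balances gives C_P(t) = [k₁/(k₂−k₁)]·C_{A0}·(e^(−k₁t) − e^(−k₂t)).
e^(−k₁t) = e^(−2.16×2.90) = e^(−6.264) = 0.001904; e^(−k₂t) = e^(−0.3799) = 0.6839.
C_P = 2.16×3.36/(0.131−2.16) × (0.001904−0.6839) = (-3.577)×(-0.6820) = 2.440 mol·L⁻¹.
C_A = C_{A0}e^(−k₁t) = 0.006396 mol·L⁻¹, so C_Q = C_{A0}−C_A−C_P = 0.9140 mol·L⁻¹; C_P/C_Q = 2.67.

2.67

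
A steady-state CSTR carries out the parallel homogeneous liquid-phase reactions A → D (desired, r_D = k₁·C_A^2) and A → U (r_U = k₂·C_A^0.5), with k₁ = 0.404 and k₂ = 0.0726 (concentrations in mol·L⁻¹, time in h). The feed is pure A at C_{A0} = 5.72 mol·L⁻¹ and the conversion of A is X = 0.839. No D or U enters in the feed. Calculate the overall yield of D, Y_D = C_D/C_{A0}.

0.697

Exit C_A = C_{A0}(1−X) = 5.72×0.161 = 0.9209 mol·L⁻¹.
A CSTR operates uniformly at the exit composition, giving r_D = 0.3426 and r_U = 0.06967 (each k·C_A^n at C_A = 0.9209).
Fraction of consumed A going to D: r_D/(r_D+r_U) = 0.8310.
C_D = 0.8310·C_{A0}·X = 0.8310×5.72×0.839 = 3.99 mol·L⁻¹; Y_D = C_D/C_{A0} = 0.697.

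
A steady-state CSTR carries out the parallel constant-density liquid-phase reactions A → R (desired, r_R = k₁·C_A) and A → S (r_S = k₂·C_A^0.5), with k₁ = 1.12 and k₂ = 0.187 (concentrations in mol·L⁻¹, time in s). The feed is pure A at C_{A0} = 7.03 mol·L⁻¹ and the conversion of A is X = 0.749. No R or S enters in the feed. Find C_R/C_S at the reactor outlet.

Exit C_A = C_{A0}(1−X) = 7.03×0.251 = 1.765 mol·L⁻¹.
In a CSTR the entire volume is at exit conditions, so r_R = 1.12×1.765 = 1.976 and r_S = 0.187×1.765^0.5 = 0.2484.
Overall selectivity = C_R/C_S = r_Rτ/(r_Sτ) = r_R/r_S = 7.96.

7.96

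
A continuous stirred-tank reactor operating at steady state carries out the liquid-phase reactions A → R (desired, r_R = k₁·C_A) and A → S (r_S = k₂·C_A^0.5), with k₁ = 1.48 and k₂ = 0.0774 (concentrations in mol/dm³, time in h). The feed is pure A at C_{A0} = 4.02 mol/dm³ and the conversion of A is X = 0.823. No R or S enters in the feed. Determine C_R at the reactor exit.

3.12 mol/dm³

Exit C_A = C_{A0}(1−X) = 4.02×0.177 = 0.7115 mol/dm³.
A CSTR operates uniformly at the exit composition, giving r_R = 1.053 and r_S = 0.06529 (each k·C_A^n at C_A = 0.7115).
Fraction of consumed A going to R: r_R/(r_R+r_S) = 0.9416.
C_R = 0.9416·C_{A0}·X = 0.9416×4.02×0.823 = 3.12 mol/dm³.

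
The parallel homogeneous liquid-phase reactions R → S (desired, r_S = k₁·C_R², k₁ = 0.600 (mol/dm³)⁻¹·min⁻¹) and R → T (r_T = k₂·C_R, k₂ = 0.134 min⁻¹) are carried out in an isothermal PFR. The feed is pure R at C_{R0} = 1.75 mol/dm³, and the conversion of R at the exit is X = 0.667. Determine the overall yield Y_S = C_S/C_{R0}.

0.553

C_R = C_{R0}(1−X) = 0.5827 mol/dm³.
Along a PFR/batch, dC_T/dC_R = −r_T/(r_S+r_T) = −k₂/(k₂+k₁·C_R).
Integrating from C_{R0} to C_R: C_T = (0.134/0.600)·ln[(0.134+0.600·1.75)/(0.134+0.600·0.583)] = 0.2233·ln(1.184/0.4836) = 0.1999 mol/dm³.
Then C_S = (C_{R0}−C_R) − C_T = 1.167 − 0.1999 = 0.9673 mol/dm³.
Y_S = C_S/C_{R0} = 0.9673/1.75 = 0.553.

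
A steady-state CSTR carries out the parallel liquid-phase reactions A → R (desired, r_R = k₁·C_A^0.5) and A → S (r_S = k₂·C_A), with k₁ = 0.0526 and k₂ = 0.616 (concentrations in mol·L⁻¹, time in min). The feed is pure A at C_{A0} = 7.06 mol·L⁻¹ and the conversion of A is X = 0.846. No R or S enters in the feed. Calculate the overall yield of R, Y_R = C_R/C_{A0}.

0.0640

Exit C_A = C_{A0}(1−X) = 7.06×0.154 = 1.087 mol·L⁻¹.
Rates in a CSTR are evaluated at the outlet concentration: r_R = 0.0526×1.087^0.5 = 0.05485, r_S = 0.616×1.087 = 0.6697.
Fraction of consumed A going to R: r_R/(r_R+r_S) = 0.07569.
C_R = 0.07569·C_{A0}·X = 0.07569×7.06×0.846 = 0.452 mol·L⁻¹; Y_R = C_R/C_{A0} = 0.0640.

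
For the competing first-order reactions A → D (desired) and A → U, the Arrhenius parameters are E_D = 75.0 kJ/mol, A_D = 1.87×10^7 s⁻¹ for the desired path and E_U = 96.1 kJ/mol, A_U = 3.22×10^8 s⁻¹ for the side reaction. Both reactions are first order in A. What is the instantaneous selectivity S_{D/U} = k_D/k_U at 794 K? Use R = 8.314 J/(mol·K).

1.42

Since both paths have the same order in A, the concentration cancels and S_{D/U} = k_D/k_U = (A_D/A_U)·exp[(E_U−E_D)/(RT)].
(E_U−E_D)/(RT) = (96.1−75.0)×10³/(8.314×794) = 21100/6601 = 3.196.
k_D/k_U = (1.87×10^7/3.22×10^8)·exp(3.196) = 0.05807 × 24.44 = 1.42.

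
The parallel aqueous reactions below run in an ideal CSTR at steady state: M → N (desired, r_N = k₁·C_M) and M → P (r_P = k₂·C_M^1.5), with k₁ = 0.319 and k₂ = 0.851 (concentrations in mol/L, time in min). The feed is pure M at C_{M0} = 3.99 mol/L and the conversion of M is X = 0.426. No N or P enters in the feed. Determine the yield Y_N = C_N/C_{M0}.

0.0846

Exit C_M = C_{M0}(1−X) = 3.99×0.574 = 2.290 mol/L.
A CSTR operates uniformly at the exit composition, giving r_N = 0.7306 and r_P = 2.950 (each k·C_M^n at C_M = 2.290).
Fraction of consumed M going to N: r_N/(r_N+r_P) = 0.1985.
C_N = 0.1985·C_{M0}·X = 0.1985×3.99×0.426 = 0.337 mol/L; Y_N = C_N/C_{M0} = 0.0846.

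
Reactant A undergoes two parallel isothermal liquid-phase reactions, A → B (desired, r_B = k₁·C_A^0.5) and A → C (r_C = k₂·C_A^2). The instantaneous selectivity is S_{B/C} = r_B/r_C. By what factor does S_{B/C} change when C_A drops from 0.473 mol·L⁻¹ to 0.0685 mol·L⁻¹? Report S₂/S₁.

18.1

S_{B/C} = (k₁/k₂)·C_A^-1.5, so S₂/S₁ = (C_{A,2}/C_{A,1})^-1.5.
= (0.0685/0.473)^(-1.5) = (0.1448)^(-1.5) = 18.1.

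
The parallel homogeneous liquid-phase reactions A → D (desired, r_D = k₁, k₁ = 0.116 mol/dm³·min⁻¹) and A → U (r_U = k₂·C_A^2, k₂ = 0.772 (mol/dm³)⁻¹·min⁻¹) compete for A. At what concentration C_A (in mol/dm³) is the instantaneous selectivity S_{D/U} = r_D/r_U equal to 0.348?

S_{D/U} = (k₁/k₂)·C_A^-2 ⇒ C_A = (S·k₂/k₁)^(-0.5).
= (0.348×0.772/0.116)^(-0.5) = (2.316)^(-0.5) = 0.657 mol/dm³.

0.657 mol/dm³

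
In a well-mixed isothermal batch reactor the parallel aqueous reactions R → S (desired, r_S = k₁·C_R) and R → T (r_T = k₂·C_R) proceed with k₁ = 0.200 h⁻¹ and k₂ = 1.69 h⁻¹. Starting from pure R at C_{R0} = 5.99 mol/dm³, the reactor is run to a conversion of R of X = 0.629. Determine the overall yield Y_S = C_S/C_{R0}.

C_R = C_{R0}(1−X) = 2.222 mol/dm³.
Both paths are first order in R, so the instantaneous fraction to S is constant: dC_S/d(−C_R) = k₁/(k₁+k₂) = 0.1058.
C_S = 0.1058·(C_{R0}−C_R) = 0.1058×3.768 = 0.399 mol/dm³.
Y_S = C_S/C_{R0} = 0.3987/5.99 = 0.0666.

0.0666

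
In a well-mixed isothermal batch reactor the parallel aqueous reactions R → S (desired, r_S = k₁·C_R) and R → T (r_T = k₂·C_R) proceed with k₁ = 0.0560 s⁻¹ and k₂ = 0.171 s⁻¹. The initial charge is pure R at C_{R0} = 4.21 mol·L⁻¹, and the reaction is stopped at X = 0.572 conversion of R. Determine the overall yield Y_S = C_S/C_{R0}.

C_R = C_{R0}(1−X) = 1.802 mol·L⁻¹.
Both paths are first order in R, so the instantaneous fraction to S is constant: dC_S/d(−C_R) = k₁/(k₁+k₂) = 0.2467.
C_S = 0.2467·(C_{R0}−C_R) = 0.2467×2.408 = 0.594 mol·L⁻¹.
Y_S = C_S/C_{R0} = 0.5941/4.21 = 0.141.

0.141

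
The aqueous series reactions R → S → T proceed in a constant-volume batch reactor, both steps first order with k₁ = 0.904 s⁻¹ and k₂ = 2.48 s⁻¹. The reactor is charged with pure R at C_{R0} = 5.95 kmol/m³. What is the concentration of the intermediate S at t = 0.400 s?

1.11 kmol/m³

Solving the coupled first-order balances gives C_S(t) = [k₁/(k₂−k₁)]·C_{R0}·(e^(−k₁t) − e^(−k₂t)).
e^(−k₁t) = e^(−0.904×0.400) = e^(−0.3616) = 0.6966; e^(−k₂t) = e^(−0.9920) = 0.3708.
C_S = 0.904×5.95/(2.48−0.904) × (0.6966−0.3708) = 3.413×0.3257 = 1.112 kmol/m³.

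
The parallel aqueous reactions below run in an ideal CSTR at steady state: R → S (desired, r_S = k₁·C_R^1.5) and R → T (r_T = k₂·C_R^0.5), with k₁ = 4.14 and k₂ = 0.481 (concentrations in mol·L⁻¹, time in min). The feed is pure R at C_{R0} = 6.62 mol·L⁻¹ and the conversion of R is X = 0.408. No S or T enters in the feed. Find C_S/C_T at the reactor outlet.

Exit C_R = C_{R0}(1−X) = 6.62×0.592 = 3.919 mol·L⁻¹.
A CSTR operates uniformly at the exit composition, giving r_S = 32.12 and r_T = 0.9522 (each k·C_R^n at C_R = 3.919).
Overall selectivity = C_S/C_T = r_Sτ/(r_Tτ) = r_S/r_T = 33.7.

33.7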